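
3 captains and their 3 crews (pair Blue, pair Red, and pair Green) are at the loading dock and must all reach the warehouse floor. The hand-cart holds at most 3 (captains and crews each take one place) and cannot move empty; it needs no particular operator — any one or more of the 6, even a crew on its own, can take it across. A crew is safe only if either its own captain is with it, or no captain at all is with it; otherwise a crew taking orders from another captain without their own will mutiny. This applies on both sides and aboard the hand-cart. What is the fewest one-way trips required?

Counting alone: each trip to the warehouse floor takes at most 3 across and each return brings at least 1 back, so after t trips out (and t−1 returns) at most 3t − (t−1) of the 6 are across; that first reaches 6 at t = 3, so at least 5 crossings are needed.
The plan below uses exactly 5 crossings, so it is optimal:
1. captain Blue and crew Blue cross → the warehouse floor.
2. captain Blue crosses ← the loading dock.
3. captain Blue, captain Green, and captain Red cross → the warehouse floor.
4. crew Blue crosses ← the loading dock.
5. crew Blue, crew Green, and crew Red cross → the warehouse floor.

5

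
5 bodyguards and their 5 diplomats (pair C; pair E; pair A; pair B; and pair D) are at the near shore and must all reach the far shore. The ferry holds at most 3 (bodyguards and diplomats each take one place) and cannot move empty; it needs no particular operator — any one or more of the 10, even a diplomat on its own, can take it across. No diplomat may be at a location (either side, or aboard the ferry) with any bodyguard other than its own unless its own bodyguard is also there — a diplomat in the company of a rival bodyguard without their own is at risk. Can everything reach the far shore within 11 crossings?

Yes — this plan uses 11 crossings (≤ 11):
1. bodyguard C and diplomat C cross → the far shore.
2. bodyguard C crosses ← the near shore.
3. diplomat A, diplomat B, and diplomat E cross → the far shore.
4. diplomat C crosses ← the near shore.
5. bodyguard A, bodyguard B, and bodyguard E cross → the far shore.
6. bodyguard E and diplomat E cross ← the near shore.
7. bodyguard C, bodyguard D, and bodyguard E cross → the far shore.
8. diplomat A crosses ← the near shore.
9. diplomat C and diplomat E cross → the far shore.
10. diplomat C crosses ← the near shore.
11. diplomat A, diplomat C, and diplomat D cross → the far shore.

Yes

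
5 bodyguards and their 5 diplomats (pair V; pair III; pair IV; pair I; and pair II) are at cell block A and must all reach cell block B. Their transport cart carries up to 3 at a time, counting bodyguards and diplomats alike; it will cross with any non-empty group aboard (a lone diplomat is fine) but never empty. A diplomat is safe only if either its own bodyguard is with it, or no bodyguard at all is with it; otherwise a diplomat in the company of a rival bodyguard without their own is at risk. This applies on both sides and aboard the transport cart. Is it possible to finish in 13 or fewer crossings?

Yes — this plan uses 11 crossings (≤ 13):
1. bodyguard V and diplomat V cross → cell block B.
2. bodyguard V crosses ← cell block A.
3. diplomat I, diplomat III, and diplomat IV cross → cell block B.
4. diplomat V crosses ← cell block A.
5. bodyguard I, bodyguard III, and bodyguard IV cross → cell block B.
6. bodyguard III and diplomat III cross ← cell block A.
7. bodyguard II, bodyguard III, and bodyguard V cross → cell block B.
8. diplomat IV crosses ← cell block A.
9. diplomat III and diplomat V cross → cell block B.
10. diplomat V crosses ← cell block A.
11. diplomat II, diplomat IV, and diplomat V cross → cell block B.

Yes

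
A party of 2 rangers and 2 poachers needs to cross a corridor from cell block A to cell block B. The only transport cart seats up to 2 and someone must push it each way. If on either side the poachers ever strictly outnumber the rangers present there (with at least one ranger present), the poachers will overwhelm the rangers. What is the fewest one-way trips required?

5

Counting alone: each trip to cell block B takes at most 2 across and each return brings at least 1 back, so after t trips out (and t−1 returns) at most 2t − (t−1) of the 4 are across; that first reaches 4 at t = 3, so at least 5 crossings are needed.
The plan below uses exactly 5 crossings, so it is optimal:
1. 2 poachers → cell block B.  (cell block A: 2R 0P; cell block B: 0R 2P)
2. 1 poacher ← cell block A.  (cell block A: 2R 1P; cell block B: 0R 1P)
3. 2 rangers → cell block B.  (cell block A: 0R 1P; cell block B: 2R 1P)
4. 1 poacher ← cell block A.  (cell block A: 0R 2P; cell block B: 2R 0P)
5. 2 poachers → cell block B.  (cell block A: 0R 0P; cell block B: 2R 2P)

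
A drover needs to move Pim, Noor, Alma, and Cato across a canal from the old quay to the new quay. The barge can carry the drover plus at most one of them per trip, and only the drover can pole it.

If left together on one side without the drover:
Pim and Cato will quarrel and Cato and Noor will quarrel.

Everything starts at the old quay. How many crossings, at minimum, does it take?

Counting alone: the drover can take at most 1 across per trip to the new quay, so moving all 4 needs at least 4 loaded trips out, with a return between consecutive ones — at least 7 crossings.
The safety rule pushes this higher. Following every safe sequence of crossings, the most of the 4 that can be at the new quay as the barge arrives there on crossing 7 is 3 — never all 4.
So no plan with fewer than 9 crossings exists, and this one achieves 9:
1. Drover goes to the new quay with Cato.
2. Drover goes back to the old quay alone.
3. Drover goes to the new quay with Pim.
4. Drover goes back to the old quay with Cato.
5. Drover goes to the new quay with Noor.
6. Drover goes back to the old quay alone.
7. Drover goes to the new quay with Alma.
8. Drover goes back to the old quay alone.
9. Drover goes to the new quay with Cato.

9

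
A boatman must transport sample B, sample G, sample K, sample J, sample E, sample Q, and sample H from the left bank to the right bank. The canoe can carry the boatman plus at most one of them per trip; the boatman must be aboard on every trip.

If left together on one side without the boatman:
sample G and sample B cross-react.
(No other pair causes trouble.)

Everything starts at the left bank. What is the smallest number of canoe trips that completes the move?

13

Counting alone: the boatman can take at most 1 across per trip to the right bank, so moving all 7 needs at least 7 loaded trips out, with a return between consecutive ones — at least 13 crossings.
The plan below uses exactly 13 crossings, so it is optimal:
1. Boatman goes to the right bank with sample B.  [the left bank: sample E, sample G, sample H, sample J, sample K, sample Q | the right bank: sample B]
2. Boatman goes back to the left bank alone.  [the left bank: sample E, sample G, sample H, sample J, sample K, sample Q | the right bank: sample B]
3. Boatman goes to the right bank with sample K.  [the left bank: sample E, sample G, sample H, sample J, sample Q | the right bank: sample B, sample K]
4. Boatman goes back to the left bank alone.  [the left bank: sample E, sample G, sample H, sample J, sample Q | the right bank: sample B, sample K]
5. Boatman goes to the right bank with sample J.  [the left bank: sample E, sample G, sample H, sample Q | the right bank: sample B, sample J, sample K]
6. Boatman goes back to the left bank alone.  [the left bank: sample E, sample G, sample H, sample Q | the right bank: sample B, sample J, sample K]
7. Boatman goes to the right bank with sample E.  [the left bank: sample G, sample H, sample Q | the right bank: sample B, sample E, sample J, sample K]
8. Boatman goes back to the left bank alone.  [the left bank: sample G, sample H, sample Q | the right bank: sample B, sample E, sample J, sample K]
9. Boatman goes to the right bank with sample Q.  [the left bank: sample G, sample H | the right bank: sample B, sample E, sample J, sample K, sample Q]
10. Boatman goes back to the left bank alone.  [the left bank: sample G, sample H | the right bank: sample B, sample E, sample J, sample K, sample Q]
11. Boatman goes to the right bank with sample H.  [the left bank: sample G | the right bank: sample B, sample E, sample H, sample J, sample K, sample Q]
12. Boatman goes back to the left bank alone.  [the left bank: sample G | the right bank: sample B, sample E, sample H, sample J, sample K, sample Q]
13. Boatman goes to the right bank with sample G.  [the left bank: — | the right bank: sample B, sample E, sample G, sample H, sample J, sample K, sample Q]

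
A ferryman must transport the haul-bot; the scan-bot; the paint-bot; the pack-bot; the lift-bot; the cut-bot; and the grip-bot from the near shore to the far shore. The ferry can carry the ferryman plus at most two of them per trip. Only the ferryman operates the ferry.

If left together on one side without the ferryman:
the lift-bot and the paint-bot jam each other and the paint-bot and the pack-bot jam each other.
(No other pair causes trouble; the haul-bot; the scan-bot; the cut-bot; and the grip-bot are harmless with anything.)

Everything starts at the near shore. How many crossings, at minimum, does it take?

7

Counting alone: the ferryman can take at most 2 across per trip to the far shore, so moving all 7 needs at least 4 loaded trips out, with a return between consecutive ones — at least 7 crossings.
The plan below uses exactly 7 crossings, so it is optimal:
1. Ferryman goes to the far shore with the paint-bot.
2. Ferryman goes back to the near shore alone.
3. Ferryman goes to the far shore with the haul-bot and the scan-bot.
4. Ferryman goes back to the near shore alone.
5. Ferryman goes to the far shore with the cut-bot and the grip-bot.
6. Ferryman goes back to the near shore alone.
7. Ferryman goes to the far shore with the lift-bot and the pack-bot.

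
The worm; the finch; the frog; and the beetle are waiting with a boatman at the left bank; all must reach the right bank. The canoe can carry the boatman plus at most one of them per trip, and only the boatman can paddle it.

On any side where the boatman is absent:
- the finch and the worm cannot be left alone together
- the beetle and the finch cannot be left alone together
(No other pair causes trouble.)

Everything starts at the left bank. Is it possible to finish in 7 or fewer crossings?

No

Counting alone: the boatman can take at most 1 across per trip to the right bank, so moving all 4 needs at least 4 loaded trips out, with a return between consecutive ones — at least 7 crossings.
The safety rule pushes this higher. Following every safe sequence of crossings, the most of the 4 that can be at the right bank as the canoe arrives there on crossing 7 is 3 — never all 4.
So the move cannot be finished within 7 crossings. (The shortest complete plan takes 9:)
1. Boatman goes to the right bank with the finch.
2. Boatman goes back to the left bank alone.
3. Boatman goes to the right bank with the worm.
4. Boatman goes back to the left bank with the finch.
5. Boatman goes to the right bank with the beetle.
6. Boatman goes back to the left bank alone.
7. Boatman goes to the right bank with the frog.
8. Boatman goes back to the left bank alone.
9. Boatman goes to the right bank with the finch.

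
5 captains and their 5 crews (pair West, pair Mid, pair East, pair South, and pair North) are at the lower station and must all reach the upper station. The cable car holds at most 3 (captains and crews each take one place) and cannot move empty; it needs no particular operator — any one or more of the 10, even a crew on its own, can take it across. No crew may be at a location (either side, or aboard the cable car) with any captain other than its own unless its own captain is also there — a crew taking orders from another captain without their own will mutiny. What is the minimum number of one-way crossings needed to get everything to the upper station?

Counting alone: each trip to the upper station takes at most 3 across and each return brings at least 1 back, so after t trips out (and t−1 returns) at most 3t − (t−1) of the 10 are across; that first reaches 10 at t = 5, so at least 9 crossings are needed.
The safety rule pushes this higher. Following every safe sequence of crossings, the most of the 10 that can be at the upper station as the cable car arrives there on crossing 9 is 9 — never all 10.
So no plan with fewer than 11 crossings exists, and this one achieves 11:
1. captain West and crew West cross → the upper station.
2. captain West crosses ← the lower station.
3. crew East, crew Mid, and crew South cross → the upper station.
4. crew West crosses ← the lower station.
5. captain East, captain Mid, and captain South cross → the upper station.
6. captain Mid and crew Mid cross ← the lower station.
7. captain Mid, captain North, and captain West cross → the upper station.
8. crew East crosses ← the lower station.
9. crew Mid and crew West cross → the upper station.
10. crew West crosses ← the lower station.
11. crew East, crew North, and crew West cross → the upper station.

11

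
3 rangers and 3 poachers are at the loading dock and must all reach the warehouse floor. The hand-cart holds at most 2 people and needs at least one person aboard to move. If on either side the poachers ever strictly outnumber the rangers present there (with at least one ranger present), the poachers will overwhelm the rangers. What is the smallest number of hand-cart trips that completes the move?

11

Counting alone: each trip to the warehouse floor takes at most 2 across and each return brings at least 1 back, so after t trips out (and t−1 returns) at most 2t − (t−1) of the 6 are across; that first reaches 6 at t = 5, so at least 9 crossings are needed.
The safety rule pushes this higher. Following every safe sequence of crossings, the most of the 6 that can be at the warehouse floor as the hand-cart arrives there on crossing 9 is 5 — never all 6.
So no plan with fewer than 11 crossings exists, and this one achieves 11:
1. 2 poachers → the warehouse floor.  (the loading dock: 3R 1P; the warehouse floor: 0R 2P)
2. 1 poacher ← the loading dock.  (the loading dock: 3R 2P; the warehouse floor: 0R 1P)
3. 2 poachers → the warehouse floor.  (the loading dock: 3R 0P; the warehouse floor: 0R 3P)
4. 1 poacher ← the loading dock.  (the loading dock: 3R 1P; the warehouse floor: 0R 2P)
5. 2 rangers → the warehouse floor.  (the loading dock: 1R 1P; the warehouse floor: 2R 2P)
6. 1 ranger and 1 poacher ← the loading dock.  (the loading dock: 2R 2P; the warehouse floor: 1R 1P)
7. 2 rangers → the warehouse floor.  (the loading dock: 0R 2P; the warehouse floor: 3R 1P)
8. 1 poacher ← the loading dock.  (the loading dock: 0R 3P; the warehouse floor: 3R 0P)
9. 2 poachers → the warehouse floor.  (the loading dock: 0R 1P; the warehouse floor: 3R 2P)
10. 1 poacher ← the loading dock.  (the loading dock: 0R 2P; the warehouse floor: 3R 1P)
11. 2 poachers → the warehouse floor.  (the loading dock: 0R 0P; the warehouse floor: 3R 3P)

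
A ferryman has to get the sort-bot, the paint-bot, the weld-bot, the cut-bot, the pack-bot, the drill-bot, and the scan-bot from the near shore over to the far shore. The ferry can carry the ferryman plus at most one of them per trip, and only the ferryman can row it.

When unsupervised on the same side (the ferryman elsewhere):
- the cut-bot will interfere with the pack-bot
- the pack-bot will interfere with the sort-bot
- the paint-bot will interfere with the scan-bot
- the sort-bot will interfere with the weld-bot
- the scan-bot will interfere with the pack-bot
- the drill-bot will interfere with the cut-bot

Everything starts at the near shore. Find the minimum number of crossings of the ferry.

Whatever the first load, the items left behind include a forbidden pair without the ferryman. No opening move is safe, so no plan exists.

impossible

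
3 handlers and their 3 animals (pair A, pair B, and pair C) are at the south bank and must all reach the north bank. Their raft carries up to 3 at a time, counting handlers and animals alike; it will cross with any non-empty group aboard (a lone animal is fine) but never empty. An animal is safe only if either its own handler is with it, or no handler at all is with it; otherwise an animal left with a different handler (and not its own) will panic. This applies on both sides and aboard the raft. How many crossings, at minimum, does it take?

5

Counting alone: each trip to the north bank takes at most 3 across and each return brings at least 1 back, so after t trips out (and t−1 returns) at most 3t − (t−1) of the 6 are across; that first reaches 6 at t = 3, so at least 5 crossings are needed.
The plan below uses exactly 5 crossings, so it is optimal:
1. animal A and handler A cross → the north bank.
2. handler A crosses ← the south bank.
3. handler A, handler B, and handler C cross → the north bank.
4. animal A crosses ← the south bank.
5. animal A, animal B, and animal C cross → the north bank.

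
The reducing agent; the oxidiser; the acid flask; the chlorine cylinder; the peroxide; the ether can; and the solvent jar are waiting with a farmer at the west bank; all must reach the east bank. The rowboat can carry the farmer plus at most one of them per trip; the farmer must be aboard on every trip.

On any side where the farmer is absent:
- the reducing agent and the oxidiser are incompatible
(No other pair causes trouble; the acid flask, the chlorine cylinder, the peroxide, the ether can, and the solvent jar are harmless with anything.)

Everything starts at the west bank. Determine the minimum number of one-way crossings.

Counting alone: the farmer can take at most 1 across per trip to the east bank, so moving all 7 needs at least 7 loaded trips out, with a return between consecutive ones — at least 13 crossings.
The plan below uses exactly 13 crossings, so it is optimal:
1. Farmer goes to the east bank with the reducing agent.
2. Farmer goes back to the west bank alone.
3. Farmer goes to the east bank with the acid flask.
4. Farmer goes back to the west bank alone.
5. Farmer goes to the east bank with the chlorine cylinder.
6. Farmer goes back to the west bank alone.
7. Farmer goes to the east bank with the peroxide.
8. Farmer goes back to the west bank alone.
9. Farmer goes to the east bank with the ether can.
10. Farmer goes back to the west bank alone.
11. Farmer goes to the east bank with the solvent jar.
12. Farmer goes back to the west bank alone.
13. Farmer goes to the east bank with the oxidiser.

13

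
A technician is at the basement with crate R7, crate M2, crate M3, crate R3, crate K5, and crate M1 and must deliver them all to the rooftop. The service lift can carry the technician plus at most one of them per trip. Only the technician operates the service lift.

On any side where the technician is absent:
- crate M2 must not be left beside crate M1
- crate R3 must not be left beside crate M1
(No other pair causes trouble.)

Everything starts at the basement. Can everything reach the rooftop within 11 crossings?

Counting alone: the technician can take at most 1 across per trip to the rooftop, so moving all 6 needs at least 6 loaded trips out, with a return between consecutive ones — at least 11 crossings.
The safety rule pushes this higher. Following every safe sequence of crossings, the most of the 6 that can be at the rooftop as the service lift arrives there on crossing 11 is 5 — never all 6.
So the move cannot be finished within 11 crossings. (The shortest complete plan takes 13:)
1. Technician goes to the rooftop with crate M1.
2. Technician goes back to the basement alone.
3. Technician goes to the rooftop with crate R7.
4. Technician goes back to the basement alone.
5. Technician goes to the rooftop with crate M2.
6. Technician goes back to the basement with crate M1.
7. Technician goes to the rooftop with crate R3.
8. Technician goes back to the basement alone.
9. Technician goes to the rooftop with crate M3.
10. Technician goes back to the basement alone.
11. Technician goes to the rooftop with crate K5.
12. Technician goes back to the basement alone.
13. Technician goes to the rooftop with crate M1.

No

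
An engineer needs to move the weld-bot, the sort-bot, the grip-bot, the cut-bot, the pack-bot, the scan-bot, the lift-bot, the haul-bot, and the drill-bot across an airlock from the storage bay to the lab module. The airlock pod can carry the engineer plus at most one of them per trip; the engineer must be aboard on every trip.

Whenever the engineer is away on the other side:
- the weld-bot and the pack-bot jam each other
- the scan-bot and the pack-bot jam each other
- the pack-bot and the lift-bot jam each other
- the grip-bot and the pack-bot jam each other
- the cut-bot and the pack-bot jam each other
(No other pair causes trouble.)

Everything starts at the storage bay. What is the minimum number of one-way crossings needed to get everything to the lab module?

impossible

Following every safe sequence of crossings from the start, the most of the 9 that can be at the lab module as the airlock pod arrives there on crossings 1, 3, 5, 7, 9 is 1, 2, 3, 4, 5 respectively; the best ever achieved is 5 of 9.
From crossing 11 on, no configuration arises that was not already reachable earlier: only 104 distinct safe configurations (who is on which side, and where the airlock pod is) can ever be reached, none of them has everyone across, and every continuation just revisits them. So no valid plan exists.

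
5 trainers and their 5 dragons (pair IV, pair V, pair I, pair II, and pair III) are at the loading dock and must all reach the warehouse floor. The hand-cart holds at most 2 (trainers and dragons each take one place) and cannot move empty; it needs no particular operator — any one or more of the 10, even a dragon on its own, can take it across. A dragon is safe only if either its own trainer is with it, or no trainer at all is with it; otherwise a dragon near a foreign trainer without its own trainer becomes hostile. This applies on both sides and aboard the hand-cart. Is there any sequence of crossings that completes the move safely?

Following every safe sequence of crossings from the start, the most of the 10 that can be at the warehouse floor as the hand-cart arrives there on crossings 1, 3, 5, 7 is 2, 3, 4, 5 respectively; the best ever achieved is 5 of 10.
From crossing 9 on, no configuration arises that was not already reachable earlier: only 82 distinct safe configurations (who is on which side, and where the hand-cart is) can ever be reached, none of them has everyone across, and every continuation just revisits them. So no valid plan exists.

No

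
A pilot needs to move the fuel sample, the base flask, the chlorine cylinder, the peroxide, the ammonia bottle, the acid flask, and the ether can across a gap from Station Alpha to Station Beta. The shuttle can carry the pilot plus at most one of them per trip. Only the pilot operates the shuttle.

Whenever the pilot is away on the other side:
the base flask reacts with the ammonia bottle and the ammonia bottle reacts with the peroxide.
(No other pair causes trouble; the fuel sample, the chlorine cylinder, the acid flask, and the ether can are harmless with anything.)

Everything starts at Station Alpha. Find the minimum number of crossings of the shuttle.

Counting alone: the pilot can take at most 1 across per trip to Station Beta, so moving all 7 needs at least 7 loaded trips out, with a return between consecutive ones — at least 13 crossings.
The safety rule pushes this higher. Following every safe sequence of crossings, the most of the 7 that can be at Station Beta as the shuttle arrives there on crossing 13 is 6 — never all 7.
So no plan with fewer than 15 crossings exists, and this one achieves 15:
1. Pilot goes to Station Beta with the ammonia bottle.  [Station Alpha: the acid flask, the base flask, the chlorine cylinder, the ether can, the fuel sample, the peroxide | Station Beta: the ammonia bottle]
2. Pilot goes back to Station Alpha alone.  [Station Alpha: the acid flask, the base flask, the chlorine cylinder, the ether can, the fuel sample, the peroxide | Station Beta: the ammonia bottle]
3. Pilot goes to Station Beta with the fuel sample.  [Station Alpha: the acid flask, the base flask, the chlorine cylinder, the ether can, the peroxide | Station Beta: the ammonia bottle, the fuel sample]
4. Pilot goes back to Station Alpha alone.  [Station Alpha: the acid flask, the base flask, the chlorine cylinder, the ether can, the peroxide | Station Beta: the ammonia bottle, the fuel sample]
5. Pilot goes to Station Beta with the base flask.  [Station Alpha: the acid flask, the chlorine cylinder, the ether can, the peroxide | Station Beta: the ammonia bottle, the base flask, the fuel sample]
6. Pilot goes back to Station Alpha with the ammonia bottle.  [Station Alpha: the acid flask, the ammonia bottle, the chlorine cylinder, the ether can, the peroxide | Station Beta: the base flask, the fuel sample]
7. Pilot goes to Station Beta with the peroxide.  [Station Alpha: the acid flask, the ammonia bottle, the chlorine cylinder, the ether can | Station Beta: the base flask, the fuel sample, the peroxide]
8. Pilot goes back to Station Alpha alone.  [Station Alpha: the acid flask, the ammonia bottle, the chlorine cylinder, the ether can | Station Beta: the base flask, the fuel sample, the peroxide]
9. Pilot goes to Station Beta with the chlorine cylinder.  [Station Alpha: the acid flask, the ammonia bottle, the ether can | Station Beta: the base flask, the chlorine cylinder, the fuel sample, the peroxide]
10. Pilot goes back to Station Alpha alone.  [Station Alpha: the acid flask, the ammonia bottle, the ether can | Station Beta: the base flask, the chlorine cylinder, the fuel sample, the peroxide]
11. Pilot goes to Station Beta with the acid flask.  [Station Alpha: the ammonia bottle, the ether can | Station Beta: the acid flask, the base flask, the chlorine cylinder, the fuel sample, the peroxide]
12. Pilot goes back to Station Alpha alone.  [Station Alpha: the ammonia bottle, the ether can | Station Beta: the acid flask, the base flask, the chlorine cylinder, the fuel sample, the peroxide]
13. Pilot goes to Station Beta with the ether can.  [Station Alpha: the ammonia bottle | Station Beta: the acid flask, the base flask, the chlorine cylinder, the ether can, the fuel sample, the peroxide]
14. Pilot goes back to Station Alpha alone.  [Station Alpha: the ammonia bottle | Station Beta: the acid flask, the base flask, the chlorine cylinder, the ether can, the fuel sample, the peroxide]
15. Pilot goes to Station Beta with the ammonia bottle.  [Station Alpha: — | Station Beta: the acid flask, the ammonia bottle, the base flask, the chlorine cylinder, the ether can, the fuel sample, the peroxide]

15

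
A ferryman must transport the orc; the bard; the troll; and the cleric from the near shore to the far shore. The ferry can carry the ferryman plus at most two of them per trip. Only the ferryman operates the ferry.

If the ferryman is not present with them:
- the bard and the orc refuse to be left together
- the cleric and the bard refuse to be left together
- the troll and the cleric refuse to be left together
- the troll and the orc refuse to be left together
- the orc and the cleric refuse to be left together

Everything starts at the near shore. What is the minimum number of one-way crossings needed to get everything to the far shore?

Counting alone: the ferryman can take at most 2 across per trip to the far shore, so moving all 4 needs at least 2 loaded trips out, with a return between consecutive ones — at least 3 crossings.
The safety rule pushes this higher. Following every safe sequence of crossings, the most of the 4 that can be at the far shore as the ferry arrives there on crossing 3 is 3 — never all 4.
So no plan with fewer than 5 crossings exists, and this one achieves 5:
1. Ferryman goes to the far shore with the cleric and the orc.
2. Ferryman goes back to the near shore with the orc.
3. Ferryman goes to the far shore with the bard and the troll.
4. Ferryman goes back to the near shore with the cleric.
5. Ferryman goes to the far shore with the cleric and the orc.

5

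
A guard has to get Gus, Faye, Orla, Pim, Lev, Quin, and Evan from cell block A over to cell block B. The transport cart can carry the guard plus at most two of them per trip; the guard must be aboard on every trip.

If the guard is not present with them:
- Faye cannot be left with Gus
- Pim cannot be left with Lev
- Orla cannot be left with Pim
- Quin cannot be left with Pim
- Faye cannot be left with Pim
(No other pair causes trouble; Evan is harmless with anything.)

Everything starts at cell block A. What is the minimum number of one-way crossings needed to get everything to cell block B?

Counting alone: the guard can take at most 2 across per trip to cell block B, so moving all 7 needs at least 4 loaded trips out, with a return between consecutive ones — at least 7 crossings.
The safety rule pushes this higher. Following every safe sequence of crossings, the most of the 7 that can be at cell block B as the transport cart arrives there on crossing 7 is 6 — never all 7.
So no plan with fewer than 9 crossings exists, and this one achieves 9:
1. Guard goes to cell block B with Gus and Pim.
2. Guard goes back to cell block A alone.
3. Guard goes to cell block B with Evan.
4. Guard goes back to cell block A alone.
5. Guard goes to cell block B with Faye and Orla.
6. Guard goes back to cell block A with Gus and Pim.
7. Guard goes to cell block B with Lev and Quin.
8. Guard goes back to cell block A alone.
9. Guard goes to cell block B with Gus and Pim.

9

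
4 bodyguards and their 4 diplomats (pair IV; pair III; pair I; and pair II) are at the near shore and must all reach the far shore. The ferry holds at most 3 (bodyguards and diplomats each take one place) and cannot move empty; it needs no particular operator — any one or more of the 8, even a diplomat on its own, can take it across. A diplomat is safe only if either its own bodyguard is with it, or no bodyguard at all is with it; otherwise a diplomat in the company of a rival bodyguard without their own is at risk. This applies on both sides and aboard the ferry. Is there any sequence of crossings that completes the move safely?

Yes

1. bodyguard IV and diplomat IV cross → the far shore.
2. bodyguard IV crosses ← the near shore.
3. bodyguard III, bodyguard IV, and diplomat III cross → the far shore.
4. bodyguard IV and diplomat IV cross ← the near shore.
5. bodyguard I, bodyguard II, and bodyguard IV cross → the far shore.
6. diplomat III crosses ← the near shore.
7. diplomat III and diplomat IV cross → the far shore.
8. diplomat IV crosses ← the near shore.
9. diplomat I, diplomat II, and diplomat IV cross → the far shore.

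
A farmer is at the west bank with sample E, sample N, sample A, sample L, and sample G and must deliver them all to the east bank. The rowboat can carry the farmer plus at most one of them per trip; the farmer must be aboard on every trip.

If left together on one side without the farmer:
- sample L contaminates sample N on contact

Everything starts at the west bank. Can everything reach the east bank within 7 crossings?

No

Counting alone: the farmer can take at most 1 across per trip to the east bank, so moving all 5 needs at least 5 loaded trips out, with a return between consecutive ones — at least 9 crossings.
Since 7 < 9, 7 crossings cannot be enough. (The shortest complete plan in fact takes 9:)
1. Farmer goes to the east bank with sample N.  [the west bank: sample A, sample E, sample G, sample L | the east bank: sample N]
2. Farmer goes back to the west bank alone.  [the west bank: sample A, sample E, sample G, sample L | the east bank: sample N]
3. Farmer goes to the east bank with sample E.  [the west bank: sample A, sample G, sample L | the east bank: sample E, sample N]
4. Farmer goes back to the west bank alone.  [the west bank: sample A, sample G, sample L | the east bank: sample E, sample N]
5. Farmer goes to the east bank with sample A.  [the west bank: sample G, sample L | the east bank: sample A, sample E, sample N]
6. Farmer goes back to the west bank alone.  [the west bank: sample G, sample L | the east bank: sample A, sample E, sample N]
7. Farmer goes to the east bank with sample G.  [the west bank: sample L | the east bank: sample A, sample E, sample G, sample N]
8. Farmer goes back to the west bank alone.  [the west bank: sample L | the east bank: sample A, sample E, sample G, sample N]
9. Farmer goes to the east bank with sample L.  [the west bank: — | the east bank: sample A, sample E, sample G, sample L, sample N]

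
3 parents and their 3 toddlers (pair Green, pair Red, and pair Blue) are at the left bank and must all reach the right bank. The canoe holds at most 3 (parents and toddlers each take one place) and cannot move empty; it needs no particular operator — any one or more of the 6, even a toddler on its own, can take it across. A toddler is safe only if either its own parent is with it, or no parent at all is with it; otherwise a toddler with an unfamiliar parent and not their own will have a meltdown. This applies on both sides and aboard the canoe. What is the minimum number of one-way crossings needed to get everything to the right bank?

Counting alone: each trip to the right bank takes at most 3 across and each return brings at least 1 back, so after t trips out (and t−1 returns) at most 3t − (t−1) of the 6 are across; that first reaches 6 at t = 3, so at least 5 crossings are needed.
The plan below uses exactly 5 crossings, so it is optimal:
1. parent Green and toddler Green cross → the right bank.
2. parent Green crosses ← the left bank.
3. parent Blue, parent Green, and parent Red cross → the right bank.
4. toddler Green crosses ← the left bank.
5. toddler Blue, toddler Green, and toddler Red cross → the right bank.

5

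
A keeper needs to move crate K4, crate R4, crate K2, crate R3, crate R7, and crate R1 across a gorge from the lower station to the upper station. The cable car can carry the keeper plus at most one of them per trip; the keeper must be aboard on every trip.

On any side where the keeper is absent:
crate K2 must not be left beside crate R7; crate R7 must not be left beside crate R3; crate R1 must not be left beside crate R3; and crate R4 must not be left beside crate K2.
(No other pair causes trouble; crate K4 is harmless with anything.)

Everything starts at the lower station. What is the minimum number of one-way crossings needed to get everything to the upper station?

Whatever the first load, the items left behind include a forbidden pair without the keeper. No opening move is safe, so no plan exists.

impossible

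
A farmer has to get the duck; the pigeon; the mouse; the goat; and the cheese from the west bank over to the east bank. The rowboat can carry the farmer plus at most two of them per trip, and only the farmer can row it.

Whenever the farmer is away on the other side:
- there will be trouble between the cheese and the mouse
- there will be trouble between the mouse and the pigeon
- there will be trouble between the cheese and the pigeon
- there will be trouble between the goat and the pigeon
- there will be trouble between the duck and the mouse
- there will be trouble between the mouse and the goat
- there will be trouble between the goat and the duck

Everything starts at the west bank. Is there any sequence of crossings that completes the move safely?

No

Whatever the first load, the items left behind include a forbidden pair without the farmer. No opening move is safe, so no plan exists.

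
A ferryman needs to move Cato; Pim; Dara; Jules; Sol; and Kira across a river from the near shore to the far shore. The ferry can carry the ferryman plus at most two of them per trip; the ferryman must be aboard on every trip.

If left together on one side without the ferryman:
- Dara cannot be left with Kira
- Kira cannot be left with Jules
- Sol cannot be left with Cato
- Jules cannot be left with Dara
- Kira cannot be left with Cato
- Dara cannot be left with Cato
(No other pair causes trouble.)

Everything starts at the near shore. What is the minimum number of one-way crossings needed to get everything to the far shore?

impossible

Whatever the first load, the items left behind include a forbidden pair without the ferryman. No opening move is safe, so no plan exists.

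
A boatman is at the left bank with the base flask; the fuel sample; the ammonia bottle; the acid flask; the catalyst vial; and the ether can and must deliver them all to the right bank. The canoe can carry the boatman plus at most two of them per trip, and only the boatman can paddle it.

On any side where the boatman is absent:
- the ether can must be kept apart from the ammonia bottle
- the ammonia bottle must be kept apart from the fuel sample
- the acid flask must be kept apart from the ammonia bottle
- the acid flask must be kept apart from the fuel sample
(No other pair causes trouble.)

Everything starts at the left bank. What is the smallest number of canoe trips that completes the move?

Counting alone: the boatman can take at most 2 across per trip to the right bank, so moving all 6 needs at least 3 loaded trips out, with a return between consecutive ones — at least 5 crossings.
The safety rule pushes this higher. Following every safe sequence of crossings, the most of the 6 that can be at the right bank as the canoe arrives there on crossings 5, 7 is 4, 5 respectively — never all 6.
So no plan with fewer than 9 crossings exists, and this one achieves 9:
1. Boatman goes to the right bank with the ammonia bottle and the fuel sample.
2. Boatman goes back to the left bank with the fuel sample.
3. Boatman goes to the right bank with the base flask and the fuel sample.
4. Boatman goes back to the left bank with the fuel sample.
5. Boatman goes to the right bank with the catalyst vial and the fuel sample.
6. Boatman goes back to the left bank with the fuel sample.
7. Boatman goes to the right bank with the ether can and the fuel sample.
8. Boatman goes back to the left bank with the ammonia bottle.
9. Boatman goes to the right bank with the acid flask and the ammonia bottle.

9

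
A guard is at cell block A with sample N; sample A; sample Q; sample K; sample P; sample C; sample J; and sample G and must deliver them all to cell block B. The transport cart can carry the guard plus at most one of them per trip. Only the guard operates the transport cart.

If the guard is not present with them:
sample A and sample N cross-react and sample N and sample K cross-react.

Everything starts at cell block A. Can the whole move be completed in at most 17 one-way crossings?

Yes

Yes — this plan uses 17 crossings (≤ 17):
1. Guard goes to cell block B with sample N.  [cell block A: sample A, sample C, sample G, sample J, sample K, sample P, sample Q | cell block B: sample N]
2. Guard goes back to cell block A alone.  [cell block A: sample A, sample C, sample G, sample J, sample K, sample P, sample Q | cell block B: sample N]
3. Guard goes to cell block B with sample A.  [cell block A: sample C, sample G, sample J, sample K, sample P, sample Q | cell block B: sample A, sample N]
4. Guard goes back to cell block A with sample N.  [cell block A: sample C, sample G, sample J, sample K, sample N, sample P, sample Q | cell block B: sample A]
5. Guard goes to cell block B with sample K.  [cell block A: sample C, sample G, sample J, sample N, sample P, sample Q | cell block B: sample A, sample K]
6. Guard goes back to cell block A alone.  [cell block A: sample C, sample G, sample J, sample N, sample P, sample Q | cell block B: sample A, sample K]
7. Guard goes to cell block B with sample Q.  [cell block A: sample C, sample G, sample J, sample N, sample P | cell block B: sample A, sample K, sample Q]
8. Guard goes back to cell block A alone.  [cell block A: sample C, sample G, sample J, sample N, sample P | cell block B: sample A, sample K, sample Q]
9. Guard goes to cell block B with sample P.  [cell block A: sample C, sample G, sample J, sample N | cell block B: sample A, sample K, sample P, sample Q]
10. Guard goes back to cell block A alone.  [cell block A: sample C, sample G, sample J, sample N | cell block B: sample A, sample K, sample P, sample Q]
11. Guard goes to cell block B with sample C.  [cell block A: sample G, sample J, sample N | cell block B: sample A, sample C, sample K, sample P, sample Q]
12. Guard goes back to cell block A alone.  [cell block A: sample G, sample J, sample N | cell block B: sample A, sample C, sample K, sample P, sample Q]
13. Guard goes to cell block B with sample J.  [cell block A: sample G, sample N | cell block B: sample A, sample C, sample J, sample K, sample P, sample Q]
14. Guard goes back to cell block A alone.  [cell block A: sample G, sample N | cell block B: sample A, sample C, sample J, sample K, sample P, sample Q]
15. Guard goes to cell block B with sample G.  [cell block A: sample N | cell block B: sample A, sample C, sample G, sample J, sample K, sample P, sample Q]
16. Guard goes back to cell block A alone.  [cell block A: sample N | cell block B: sample A, sample C, sample G, sample J, sample K, sample P, sample Q]
17. Guard goes to cell block B with sample N.  [cell block A: — | cell block B: sample A, sample C, sample G, sample J, sample K, sample N, sample P, sample Q]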